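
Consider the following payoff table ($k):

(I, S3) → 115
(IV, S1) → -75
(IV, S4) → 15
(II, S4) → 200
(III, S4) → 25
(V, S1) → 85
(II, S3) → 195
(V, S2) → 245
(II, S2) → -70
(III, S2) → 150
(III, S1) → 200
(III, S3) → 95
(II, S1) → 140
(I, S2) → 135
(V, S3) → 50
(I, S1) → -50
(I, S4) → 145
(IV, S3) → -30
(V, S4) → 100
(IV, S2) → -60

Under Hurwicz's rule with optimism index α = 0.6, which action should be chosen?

V

I: 0.6·145 + 0.4·(-50) = 67
II: 0.6·200 + 0.4·(-70) = 92
III: 0.6·200 + 0.4·25 = 130
IV: 0.6·15 + 0.4·(-75) = -21
V: 0.6·245 + 0.4·50 = 167
Highest Hurwicz score = 167 → V.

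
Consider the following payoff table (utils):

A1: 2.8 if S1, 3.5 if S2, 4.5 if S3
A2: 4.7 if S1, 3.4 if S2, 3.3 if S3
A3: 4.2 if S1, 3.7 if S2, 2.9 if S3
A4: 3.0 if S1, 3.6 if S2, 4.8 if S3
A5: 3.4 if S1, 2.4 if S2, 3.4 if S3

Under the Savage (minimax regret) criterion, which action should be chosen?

A5

Column bests: S1=4.7, S2=3.7, S3=4.8.
A1 regrets: 1.9, 0.2, 0.3 → max 1.9
A2 regrets: 0.0, 0.3, 1.5 → max 1.5
A3 regrets: 0.5, 0.0, 1.9 → max 1.9
A4 regrets: 1.7, 0.1, 0.0 → max 1.7
A5 regrets: 1.3, 1.3, 1.4 → max 1.4
Smallest max regret = 1.4 → A5.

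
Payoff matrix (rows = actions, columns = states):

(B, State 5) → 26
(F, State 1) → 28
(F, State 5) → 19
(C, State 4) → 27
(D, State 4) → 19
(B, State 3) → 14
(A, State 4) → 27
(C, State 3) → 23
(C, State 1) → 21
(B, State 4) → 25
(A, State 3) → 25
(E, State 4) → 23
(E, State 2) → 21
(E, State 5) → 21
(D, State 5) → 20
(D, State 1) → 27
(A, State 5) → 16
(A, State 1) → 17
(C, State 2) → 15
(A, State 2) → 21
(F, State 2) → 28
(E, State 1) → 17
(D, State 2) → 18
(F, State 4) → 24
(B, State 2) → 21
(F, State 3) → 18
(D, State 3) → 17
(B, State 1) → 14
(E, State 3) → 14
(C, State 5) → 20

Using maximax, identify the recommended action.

F

Row maxima: A=27, B=26, C=27, D=27, E=23, F=28
Best best-case = 28 → F.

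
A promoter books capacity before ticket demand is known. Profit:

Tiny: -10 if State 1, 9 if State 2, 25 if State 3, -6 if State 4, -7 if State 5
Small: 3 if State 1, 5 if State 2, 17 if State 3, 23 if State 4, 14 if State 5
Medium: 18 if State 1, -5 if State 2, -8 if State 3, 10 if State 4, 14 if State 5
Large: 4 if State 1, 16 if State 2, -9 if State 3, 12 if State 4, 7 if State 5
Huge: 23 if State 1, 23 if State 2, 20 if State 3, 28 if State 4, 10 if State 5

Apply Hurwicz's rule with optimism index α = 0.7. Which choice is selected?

Tiny: 0.7·25 + 0.3·(-10) = 14.5
Small: 0.7·23 + 0.3·3 = 17
Medium: 0.7·18 + 0.3·(-8) = 10.2
Large: 0.7·16 + 0.3·(-9) = 8.5
Huge: 0.7·28 + 0.3·10 = 22.6
Highest Hurwicz score = 22.6 → Huge.

Huge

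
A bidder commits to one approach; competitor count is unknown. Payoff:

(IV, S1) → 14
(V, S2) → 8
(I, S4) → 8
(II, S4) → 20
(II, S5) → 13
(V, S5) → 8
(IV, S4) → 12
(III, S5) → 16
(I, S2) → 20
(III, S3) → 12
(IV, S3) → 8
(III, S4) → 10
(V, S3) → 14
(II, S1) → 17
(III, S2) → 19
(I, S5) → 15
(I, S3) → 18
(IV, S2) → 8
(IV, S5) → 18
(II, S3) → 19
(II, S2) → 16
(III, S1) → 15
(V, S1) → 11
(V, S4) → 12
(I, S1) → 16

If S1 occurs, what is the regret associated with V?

6

Best payoff under S1 is 17.
Regret = 17 − 11 = 6.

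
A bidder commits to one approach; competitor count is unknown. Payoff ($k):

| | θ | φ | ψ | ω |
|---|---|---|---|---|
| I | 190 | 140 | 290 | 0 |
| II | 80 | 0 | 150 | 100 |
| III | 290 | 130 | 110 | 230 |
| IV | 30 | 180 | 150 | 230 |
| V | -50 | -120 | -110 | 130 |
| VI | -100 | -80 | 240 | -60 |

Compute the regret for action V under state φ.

Best payoff under φ is 180.
Regret = 180 − (-120) = 300.

300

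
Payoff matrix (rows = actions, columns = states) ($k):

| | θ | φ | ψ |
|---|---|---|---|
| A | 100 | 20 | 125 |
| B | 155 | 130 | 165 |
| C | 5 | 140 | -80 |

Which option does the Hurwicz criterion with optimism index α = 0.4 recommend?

A: 0.4·125 + 0.6·20 = 62
B: 0.4·165 + 0.6·130 = 144
C: 0.4·140 + 0.6·(-80) = 8
Highest Hurwicz score = 144 → B.

B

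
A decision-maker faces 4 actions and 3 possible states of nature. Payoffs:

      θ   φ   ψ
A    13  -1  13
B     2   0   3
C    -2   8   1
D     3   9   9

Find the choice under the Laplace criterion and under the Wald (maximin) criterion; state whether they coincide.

laplace → A; maximin → D (disagree)

Row averages: A=25/3, B=5/3, C=7/3, D=7
Highest average = 25/3 → A.
Row minima: A=-1, B=0, C=-2, D=3
Best worst-case = 3 → D.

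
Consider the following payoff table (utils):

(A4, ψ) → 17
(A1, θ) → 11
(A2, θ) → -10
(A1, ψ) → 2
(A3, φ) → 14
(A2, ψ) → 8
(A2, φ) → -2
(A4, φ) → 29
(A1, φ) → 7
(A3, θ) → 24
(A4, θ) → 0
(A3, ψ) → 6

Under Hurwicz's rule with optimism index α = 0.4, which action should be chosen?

A3

A1: 0.4·11 + 0.6·2 = 5.6
A2: 0.4·8 + 0.6·(-10) = -2.8
A3: 0.4·24 + 0.6·6 = 13.2
A4: 0.4·29 + 0.6·0 = 11.6
Highest Hurwicz score = 13.2 → A3.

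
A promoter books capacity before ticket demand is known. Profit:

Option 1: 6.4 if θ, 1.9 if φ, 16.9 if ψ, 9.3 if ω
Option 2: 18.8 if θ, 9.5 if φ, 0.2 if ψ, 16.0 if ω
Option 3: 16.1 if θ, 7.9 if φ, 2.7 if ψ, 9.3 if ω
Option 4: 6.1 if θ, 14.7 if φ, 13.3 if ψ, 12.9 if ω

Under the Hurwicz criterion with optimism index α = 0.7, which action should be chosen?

Option 2

Option 1: 0.7·16.9 + 0.3·1.9 = 12.4
Option 2: 0.7·18.8 + 0.3·0.2 = 13.22
Option 3: 0.7·16.1 + 0.3·2.7 = 12.08
Option 4: 0.7·14.7 + 0.3·6.1 = 12.12
Highest Hurwicz score = 13.22 → Option 2.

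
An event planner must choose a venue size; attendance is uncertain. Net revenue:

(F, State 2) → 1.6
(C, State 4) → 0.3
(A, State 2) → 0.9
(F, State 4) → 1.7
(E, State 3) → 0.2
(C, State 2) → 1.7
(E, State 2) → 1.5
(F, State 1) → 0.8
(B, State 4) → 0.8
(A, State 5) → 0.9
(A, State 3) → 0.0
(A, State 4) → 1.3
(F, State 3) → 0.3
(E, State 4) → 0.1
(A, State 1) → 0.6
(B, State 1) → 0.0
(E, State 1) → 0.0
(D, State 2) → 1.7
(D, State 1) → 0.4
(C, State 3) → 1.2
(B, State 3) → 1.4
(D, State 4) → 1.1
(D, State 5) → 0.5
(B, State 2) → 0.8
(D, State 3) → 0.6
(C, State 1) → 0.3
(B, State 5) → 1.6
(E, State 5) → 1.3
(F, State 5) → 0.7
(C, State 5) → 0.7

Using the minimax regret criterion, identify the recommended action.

B

Column bests: State 1=0.8, State 2=1.7, State 3=1.4, State 4=1.7, State 5=1.6.
A regrets: 0.2, 0.8, 1.4, 0.4, 0.7 → max 1.4
B regrets: 0.8, 0.9, 0.0, 0.9, 0.0 → max 0.9
C regrets: 0.5, 0.0, 0.2, 1.4, 0.9 → max 1.4
D regrets: 0.4, 0.0, 0.8, 0.6, 1.1 → max 1.1
E regrets: 0.8, 0.2, 1.2, 1.6, 0.3 → max 1.6
F regrets: 0.0, 0.1, 1.1, 0.0, 0.9 → max 1.1
Smallest max regret = 0.9 → B.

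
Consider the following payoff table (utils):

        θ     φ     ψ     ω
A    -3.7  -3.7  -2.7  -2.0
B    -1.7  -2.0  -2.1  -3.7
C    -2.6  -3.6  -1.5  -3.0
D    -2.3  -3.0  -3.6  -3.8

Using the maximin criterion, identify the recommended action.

Row minima: A=-3.7, B=-3.7, C=-3.6, D=-3.8
Best worst-case = -3.6 → C.

C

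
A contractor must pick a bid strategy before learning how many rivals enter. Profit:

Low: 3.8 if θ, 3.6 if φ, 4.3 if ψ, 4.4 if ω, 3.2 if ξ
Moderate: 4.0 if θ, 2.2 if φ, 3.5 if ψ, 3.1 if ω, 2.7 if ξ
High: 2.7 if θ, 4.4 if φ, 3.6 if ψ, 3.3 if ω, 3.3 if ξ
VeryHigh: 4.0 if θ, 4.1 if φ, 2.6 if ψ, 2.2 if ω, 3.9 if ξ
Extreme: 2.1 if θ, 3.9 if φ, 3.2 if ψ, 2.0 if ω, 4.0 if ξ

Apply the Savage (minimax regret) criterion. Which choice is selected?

Low

Column bests: θ=4.0, φ=4.4, ψ=4.3, ω=4.4, ξ=4.0.
Low regrets: 0.2, 0.8, 0.0, 0.0, 0.8 → max 0.8
Moderate regrets: 0.0, 2.2, 0.8, 1.3, 1.3 → max 2.2
High regrets: 1.3, 0.0, 0.7, 1.1, 0.7 → max 1.3
VeryHigh regrets: 0.0, 0.3, 1.7, 2.2, 0.1 → max 2.2
Extreme regrets: 1.9, 0.5, 1.1, 2.4, 0.0 → max 2.4
Smallest max regret = 0.8 → Low.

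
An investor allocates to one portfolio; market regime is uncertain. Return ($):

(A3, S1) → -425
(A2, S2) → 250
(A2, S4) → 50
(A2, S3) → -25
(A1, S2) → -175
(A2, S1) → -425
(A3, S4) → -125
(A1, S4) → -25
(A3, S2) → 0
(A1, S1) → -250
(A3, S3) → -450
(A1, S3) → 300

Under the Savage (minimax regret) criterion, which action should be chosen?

Column bests: S1=-250, S2=250, S3=300, S4=50.
A1 regrets: 0, 425, 0, 75 → max 425
A2 regrets: 175, 0, 325, 0 → max 325
A3 regrets: 175, 250, 750, 175 → max 750
Smallest max regret = 325 → A2.

A2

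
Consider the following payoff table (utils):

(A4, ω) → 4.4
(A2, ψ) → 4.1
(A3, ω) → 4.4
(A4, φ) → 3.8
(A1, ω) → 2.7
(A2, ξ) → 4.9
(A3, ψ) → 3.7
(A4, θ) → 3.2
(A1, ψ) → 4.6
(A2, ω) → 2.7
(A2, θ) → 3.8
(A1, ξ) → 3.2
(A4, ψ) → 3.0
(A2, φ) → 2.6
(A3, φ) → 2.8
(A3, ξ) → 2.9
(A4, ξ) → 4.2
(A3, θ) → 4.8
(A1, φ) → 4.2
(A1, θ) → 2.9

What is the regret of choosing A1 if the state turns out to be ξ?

Best payoff under ξ is 4.9.
Regret = 4.9 − 3.2 = 1.7.

1.7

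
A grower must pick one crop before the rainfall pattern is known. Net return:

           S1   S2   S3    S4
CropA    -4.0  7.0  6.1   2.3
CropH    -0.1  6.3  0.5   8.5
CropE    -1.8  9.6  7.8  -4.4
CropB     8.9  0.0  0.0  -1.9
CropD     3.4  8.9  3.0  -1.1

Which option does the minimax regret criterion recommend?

CropH

Column bests: S1=8.9, S2=9.6, S3=7.8, S4=8.5.
CropA regrets: 12.9, 2.6, 1.7, 6.2 → max 12.9
CropH regrets: 9.0, 3.3, 7.3, 0.0 → max 9.0
CropE regrets: 10.7, 0.0, 0.0, 12.9 → max 12.9
CropB regrets: 0.0, 9.6, 7.8, 10.4 → max 10.4
CropD regrets: 5.5, 0.7, 4.8, 9.6 → max 9.6
Smallest max regret = 9.0 → CropH.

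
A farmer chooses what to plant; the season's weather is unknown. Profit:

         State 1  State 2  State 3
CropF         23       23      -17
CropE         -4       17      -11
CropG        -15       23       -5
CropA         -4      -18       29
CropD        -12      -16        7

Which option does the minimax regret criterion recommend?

Column bests: State 1=23, State 2=23, State 3=29.
CropF regrets: 0, 0, 46 → max 46
CropE regrets: 27, 6, 40 → max 40
CropG regrets: 38, 0, 34 → max 38
CropA regrets: 27, 41, 0 → max 41
CropD regrets: 35, 39, 22 → max 39
Smallest max regret = 38 → CropG.

CropG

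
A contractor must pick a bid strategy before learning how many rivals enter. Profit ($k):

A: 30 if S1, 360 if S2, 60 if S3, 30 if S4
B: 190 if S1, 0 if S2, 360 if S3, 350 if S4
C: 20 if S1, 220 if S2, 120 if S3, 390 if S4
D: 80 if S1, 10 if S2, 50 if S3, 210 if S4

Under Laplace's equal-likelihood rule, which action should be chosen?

B

Row averages: A=120, B=225, C=187.5, D=87.5
Highest average = 225 → B.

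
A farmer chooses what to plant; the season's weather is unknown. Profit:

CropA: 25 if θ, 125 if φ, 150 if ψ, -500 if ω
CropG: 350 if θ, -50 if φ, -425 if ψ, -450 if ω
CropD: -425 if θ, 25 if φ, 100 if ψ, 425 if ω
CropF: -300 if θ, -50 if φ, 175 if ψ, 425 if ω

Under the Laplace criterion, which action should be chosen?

CropF

Row averages: CropA=-50, CropG=-143.75, CropD=31.25, CropF=62.5
Highest average = 62.5 → CropF.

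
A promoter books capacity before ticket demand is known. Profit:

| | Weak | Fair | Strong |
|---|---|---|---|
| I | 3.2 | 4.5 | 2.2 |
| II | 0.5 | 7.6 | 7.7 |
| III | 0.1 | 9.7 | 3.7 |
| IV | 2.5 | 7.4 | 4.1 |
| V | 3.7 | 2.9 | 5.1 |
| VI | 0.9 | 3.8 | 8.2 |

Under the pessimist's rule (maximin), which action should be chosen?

Row minima: I=2.2, II=0.5, III=0.1, IV=2.5, V=2.9, VI=0.9
Best worst-case = 2.9 → V.

V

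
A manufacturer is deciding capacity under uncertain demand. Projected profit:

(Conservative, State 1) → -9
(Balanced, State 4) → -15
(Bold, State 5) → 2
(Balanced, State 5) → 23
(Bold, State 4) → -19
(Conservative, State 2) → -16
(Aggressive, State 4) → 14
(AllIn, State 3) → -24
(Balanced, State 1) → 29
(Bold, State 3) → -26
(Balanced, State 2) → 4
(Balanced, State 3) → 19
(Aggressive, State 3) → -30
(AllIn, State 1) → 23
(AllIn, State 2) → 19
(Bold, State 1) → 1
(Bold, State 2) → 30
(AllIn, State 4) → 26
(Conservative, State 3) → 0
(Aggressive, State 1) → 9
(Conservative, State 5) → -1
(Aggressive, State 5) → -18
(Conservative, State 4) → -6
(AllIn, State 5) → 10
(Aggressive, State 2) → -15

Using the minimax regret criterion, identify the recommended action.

Balanced

Column bests: State 1=29, State 2=30, State 3=19, State 4=26, State 5=23.
Conservative regrets: 38, 46, 19, 32, 24 → max 46
Balanced regrets: 0, 26, 0, 41, 0 → max 41
Aggressive regrets: 20, 45, 49, 12, 41 → max 49
Bold regrets: 28, 0, 45, 45, 21 → max 45
AllIn regrets: 6, 11, 43, 0, 13 → max 43
Smallest max regret = 41 → Balanced.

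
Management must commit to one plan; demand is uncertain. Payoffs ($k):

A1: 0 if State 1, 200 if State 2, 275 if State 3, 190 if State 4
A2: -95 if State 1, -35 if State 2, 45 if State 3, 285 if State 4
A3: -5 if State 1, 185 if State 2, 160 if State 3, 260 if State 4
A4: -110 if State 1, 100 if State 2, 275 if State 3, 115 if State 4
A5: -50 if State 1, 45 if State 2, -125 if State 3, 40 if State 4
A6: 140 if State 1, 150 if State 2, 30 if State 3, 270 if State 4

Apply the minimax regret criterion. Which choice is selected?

A1

Column bests: State 1=140, State 2=200, State 3=275, State 4=285.
A1 regrets: 140, 0, 0, 95 → max 140
A2 regrets: 235, 235, 230, 0 → max 235
A3 regrets: 145, 15, 115, 25 → max 145
A4 regrets: 250, 100, 0, 170 → max 250
A5 regrets: 190, 155, 400, 245 → max 400
A6 regrets: 0, 50, 245, 15 → max 245
Smallest max regret = 140 → A1.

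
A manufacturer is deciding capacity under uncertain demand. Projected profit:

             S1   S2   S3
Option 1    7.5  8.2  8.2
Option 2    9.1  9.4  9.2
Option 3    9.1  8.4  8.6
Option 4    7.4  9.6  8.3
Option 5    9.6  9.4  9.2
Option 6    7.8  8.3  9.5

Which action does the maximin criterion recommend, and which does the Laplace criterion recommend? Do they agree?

maximin → Option 5; laplace → Option 5 (agree)

Row minima: Option 1=7.5, Option 2=9.1, Option 3=8.4, Option 4=7.4, Option 5=9.2, Option 6=7.8
Best worst-case = 9.2 → Option 5.
Row averages: Option 1=239/30, Option 2=277/30, Option 3=8.7, Option 4=253/30, Option 5=9.4, Option 6=128/15
Highest average = 9.4 → Option 5.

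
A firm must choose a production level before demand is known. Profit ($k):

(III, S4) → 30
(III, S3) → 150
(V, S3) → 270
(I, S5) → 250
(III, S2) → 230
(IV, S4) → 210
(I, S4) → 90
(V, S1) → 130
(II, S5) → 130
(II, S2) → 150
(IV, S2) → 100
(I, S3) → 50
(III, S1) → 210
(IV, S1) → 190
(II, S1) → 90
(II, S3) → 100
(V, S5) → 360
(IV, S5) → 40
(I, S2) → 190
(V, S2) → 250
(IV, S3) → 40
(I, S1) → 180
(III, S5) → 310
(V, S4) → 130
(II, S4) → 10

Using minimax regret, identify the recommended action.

Column bests: S1=210, S2=250, S3=270, S4=210, S5=360.
I regrets: 30, 60, 220, 120, 110 → max 220
II regrets: 120, 100, 170, 200, 230 → max 230
III regrets: 0, 20, 120, 180, 50 → max 180
IV regrets: 20, 150, 230, 0, 320 → max 320
V regrets: 80, 0, 0, 80, 0 → max 80
Smallest max regret = 80 → V.

V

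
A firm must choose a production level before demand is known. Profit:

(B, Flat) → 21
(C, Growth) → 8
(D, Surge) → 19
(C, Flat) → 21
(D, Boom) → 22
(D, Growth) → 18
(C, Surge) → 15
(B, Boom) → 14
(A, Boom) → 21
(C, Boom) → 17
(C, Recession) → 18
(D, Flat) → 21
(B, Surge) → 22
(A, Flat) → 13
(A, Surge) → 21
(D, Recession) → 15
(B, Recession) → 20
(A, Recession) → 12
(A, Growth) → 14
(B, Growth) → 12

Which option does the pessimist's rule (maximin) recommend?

D

Row minima: A=12, B=12, C=8, D=15
Best worst-case = 15 → D.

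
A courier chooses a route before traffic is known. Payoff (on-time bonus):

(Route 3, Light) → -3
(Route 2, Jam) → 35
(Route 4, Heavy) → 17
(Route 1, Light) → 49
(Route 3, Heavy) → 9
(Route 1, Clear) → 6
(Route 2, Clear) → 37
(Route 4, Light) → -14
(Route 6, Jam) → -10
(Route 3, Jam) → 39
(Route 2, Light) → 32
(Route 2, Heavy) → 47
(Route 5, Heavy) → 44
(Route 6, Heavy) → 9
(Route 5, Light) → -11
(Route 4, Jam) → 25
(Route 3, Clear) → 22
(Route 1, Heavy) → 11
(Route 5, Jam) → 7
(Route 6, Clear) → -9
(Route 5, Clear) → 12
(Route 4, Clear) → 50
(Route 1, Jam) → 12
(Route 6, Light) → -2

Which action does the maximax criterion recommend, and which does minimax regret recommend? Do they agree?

Row maxima: Route 1=49, Route 2=47, Route 3=39, Route 4=50, Route 5=44, Route 6=9
Best best-case = 50 → Route 4.
Column bests: Clear=50, Light=49, Heavy=47, Jam=39.
Route 1 regrets: 44, 0, 36, 27 → max 44
Route 2 regrets: 13, 17, 0, 4 → max 17
Route 3 regrets: 28, 52, 38, 0 → max 52
Route 4 regrets: 0, 63, 30, 14 → max 63
Route 5 regrets: 38, 60, 3, 32 → max 60
Route 6 regrets: 59, 51, 38, 49 → max 59
Smallest max regret = 17 → Route 2.

maximax → Route 4; minimax regret → Route 2 (disagree)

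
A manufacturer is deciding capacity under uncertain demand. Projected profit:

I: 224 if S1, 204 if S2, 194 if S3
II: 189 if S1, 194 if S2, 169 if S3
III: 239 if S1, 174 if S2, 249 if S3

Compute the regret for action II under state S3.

Best payoff under S3 is 249.
Regret = 249 − 169 = 80.

80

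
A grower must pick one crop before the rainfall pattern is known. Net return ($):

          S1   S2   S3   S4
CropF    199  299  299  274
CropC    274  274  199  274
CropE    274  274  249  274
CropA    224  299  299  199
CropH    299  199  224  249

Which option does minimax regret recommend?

Column bests: S1=299, S2=299, S3=299, S4=274.
CropF regrets: 100, 0, 0, 0 → max 100
CropC regrets: 25, 25, 100, 0 → max 100
CropE regrets: 25, 25, 50, 0 → max 50
CropA regrets: 75, 0, 0, 75 → max 75
CropH regrets: 0, 100, 75, 25 → max 100
Smallest max regret = 50 → CropE.

CropE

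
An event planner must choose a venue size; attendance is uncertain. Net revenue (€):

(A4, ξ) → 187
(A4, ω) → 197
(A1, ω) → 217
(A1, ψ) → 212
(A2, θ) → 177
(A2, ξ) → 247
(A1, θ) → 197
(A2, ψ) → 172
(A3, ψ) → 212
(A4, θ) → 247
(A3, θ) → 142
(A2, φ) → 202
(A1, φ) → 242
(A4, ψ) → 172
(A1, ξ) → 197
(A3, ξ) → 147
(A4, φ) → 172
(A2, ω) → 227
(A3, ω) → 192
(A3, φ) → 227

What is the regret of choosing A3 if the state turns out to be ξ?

100

Best payoff under ξ is 247.
Regret = 247 − 147 = 100.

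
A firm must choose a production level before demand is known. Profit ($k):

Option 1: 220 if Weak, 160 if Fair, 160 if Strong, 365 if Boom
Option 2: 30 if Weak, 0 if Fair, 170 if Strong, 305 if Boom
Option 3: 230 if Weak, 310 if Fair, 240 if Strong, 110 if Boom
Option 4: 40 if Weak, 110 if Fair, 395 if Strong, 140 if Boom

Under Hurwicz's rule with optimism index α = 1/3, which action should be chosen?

Option 1: 1/3·365 + 2/3·160 = 685/3
Option 2: 1/3·305 + 2/3·0 = 305/3
Option 3: 1/3·310 + 2/3·110 = 530/3
Option 4: 1/3·395 + 2/3·40 = 475/3
Highest Hurwicz score = 685/3 → Option 1.

Option 1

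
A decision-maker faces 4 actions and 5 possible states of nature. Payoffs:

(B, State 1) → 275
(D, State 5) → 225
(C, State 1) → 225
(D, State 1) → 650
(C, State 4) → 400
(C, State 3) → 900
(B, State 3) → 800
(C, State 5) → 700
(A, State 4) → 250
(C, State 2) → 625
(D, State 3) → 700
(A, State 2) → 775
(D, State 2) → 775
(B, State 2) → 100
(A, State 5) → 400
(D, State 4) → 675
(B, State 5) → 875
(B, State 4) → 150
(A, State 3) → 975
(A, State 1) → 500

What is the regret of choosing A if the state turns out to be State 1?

150

Best payoff under State 1 is 650.
Regret = 650 − 500 = 150.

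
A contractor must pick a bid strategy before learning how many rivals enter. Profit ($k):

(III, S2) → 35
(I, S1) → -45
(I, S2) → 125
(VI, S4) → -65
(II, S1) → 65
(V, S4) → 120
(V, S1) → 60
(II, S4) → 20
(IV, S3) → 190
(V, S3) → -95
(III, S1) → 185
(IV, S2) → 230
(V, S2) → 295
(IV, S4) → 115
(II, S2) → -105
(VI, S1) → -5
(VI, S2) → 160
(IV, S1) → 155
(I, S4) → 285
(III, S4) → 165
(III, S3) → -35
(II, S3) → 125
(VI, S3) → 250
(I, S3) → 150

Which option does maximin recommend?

Row minima: I=-45, II=-105, III=-35, IV=115, V=-95, VI=-65
Best worst-case = 115 → IV.

IV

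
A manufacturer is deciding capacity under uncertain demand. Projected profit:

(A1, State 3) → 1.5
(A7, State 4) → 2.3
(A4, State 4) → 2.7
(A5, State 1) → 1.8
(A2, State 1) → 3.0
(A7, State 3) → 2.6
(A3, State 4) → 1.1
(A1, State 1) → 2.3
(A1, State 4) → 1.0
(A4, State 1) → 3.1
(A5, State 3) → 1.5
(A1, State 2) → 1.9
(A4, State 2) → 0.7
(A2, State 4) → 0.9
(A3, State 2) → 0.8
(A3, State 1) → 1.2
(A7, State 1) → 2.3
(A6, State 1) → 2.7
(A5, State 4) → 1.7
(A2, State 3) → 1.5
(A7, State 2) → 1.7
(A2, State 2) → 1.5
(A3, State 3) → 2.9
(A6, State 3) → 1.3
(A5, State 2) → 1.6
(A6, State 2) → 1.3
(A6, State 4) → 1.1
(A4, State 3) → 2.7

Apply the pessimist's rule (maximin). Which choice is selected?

A7

Row minima: A1=1.0, A2=0.9, A3=0.8, A4=0.7, A5=1.5, A6=1.1, A7=1.7
Best worst-case = 1.7 → A7.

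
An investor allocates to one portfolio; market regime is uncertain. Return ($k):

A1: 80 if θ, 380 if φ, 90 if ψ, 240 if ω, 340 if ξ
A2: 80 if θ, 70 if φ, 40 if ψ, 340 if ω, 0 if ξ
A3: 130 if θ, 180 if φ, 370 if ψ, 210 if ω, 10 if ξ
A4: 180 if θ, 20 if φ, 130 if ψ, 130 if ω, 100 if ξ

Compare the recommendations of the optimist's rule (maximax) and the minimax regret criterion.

Row maxima: A1=380, A2=340, A3=370, A4=180
Best best-case = 380 → A1.
Column bests: θ=180, φ=380, ψ=370, ω=340, ξ=340.
A1 regrets: 100, 0, 280, 100, 0 → max 280
A2 regrets: 100, 310, 330, 0, 340 → max 340
A3 regrets: 50, 200, 0, 130, 330 → max 330
A4 regrets: 0, 360, 240, 210, 240 → max 360
Smallest max regret = 280 → A1.

maximax → A1; minimax regret → A1 (agree)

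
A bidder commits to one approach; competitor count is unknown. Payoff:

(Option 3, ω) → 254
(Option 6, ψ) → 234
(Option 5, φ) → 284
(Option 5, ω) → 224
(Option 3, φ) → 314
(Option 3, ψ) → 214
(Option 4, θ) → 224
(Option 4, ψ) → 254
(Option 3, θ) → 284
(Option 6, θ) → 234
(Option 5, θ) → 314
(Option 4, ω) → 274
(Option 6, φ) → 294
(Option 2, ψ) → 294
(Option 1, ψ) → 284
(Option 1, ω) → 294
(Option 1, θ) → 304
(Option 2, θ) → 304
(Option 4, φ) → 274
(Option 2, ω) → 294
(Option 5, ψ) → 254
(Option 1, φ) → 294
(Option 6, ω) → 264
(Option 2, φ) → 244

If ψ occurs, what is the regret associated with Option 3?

Best payoff under ψ is 294.
Regret = 294 − 214 = 80.

80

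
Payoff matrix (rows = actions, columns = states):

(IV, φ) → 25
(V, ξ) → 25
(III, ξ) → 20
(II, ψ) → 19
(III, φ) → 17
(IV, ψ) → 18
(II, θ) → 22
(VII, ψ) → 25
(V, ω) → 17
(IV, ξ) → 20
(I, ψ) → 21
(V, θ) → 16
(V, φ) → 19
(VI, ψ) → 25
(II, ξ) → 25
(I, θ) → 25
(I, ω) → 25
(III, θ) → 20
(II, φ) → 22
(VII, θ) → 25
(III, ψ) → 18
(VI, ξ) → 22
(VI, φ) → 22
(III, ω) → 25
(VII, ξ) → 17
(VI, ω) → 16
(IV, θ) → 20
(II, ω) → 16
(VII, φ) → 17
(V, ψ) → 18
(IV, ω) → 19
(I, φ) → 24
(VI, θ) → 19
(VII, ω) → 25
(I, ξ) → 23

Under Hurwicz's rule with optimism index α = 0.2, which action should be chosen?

I: 0.2·25 + 0.8·21 = 21.8
II: 0.2·25 + 0.8·16 = 17.8
III: 0.2·25 + 0.8·17 = 18.6
IV: 0.2·25 + 0.8·18 = 19.4
V: 0.2·25 + 0.8·16 = 17.8
VI: 0.2·25 + 0.8·16 = 17.8
VII: 0.2·25 + 0.8·17 = 18.6
Highest Hurwicz score = 21.8 → I.

I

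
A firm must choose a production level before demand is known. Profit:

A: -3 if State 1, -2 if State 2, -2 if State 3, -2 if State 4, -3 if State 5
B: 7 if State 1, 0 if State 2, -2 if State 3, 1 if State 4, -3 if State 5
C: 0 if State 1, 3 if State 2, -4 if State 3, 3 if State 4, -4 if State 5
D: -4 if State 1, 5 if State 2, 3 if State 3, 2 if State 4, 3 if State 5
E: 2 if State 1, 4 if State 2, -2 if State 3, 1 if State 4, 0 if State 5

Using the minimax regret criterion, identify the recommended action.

E

Column bests: State 1=7, State 2=5, State 3=3, State 4=3, State 5=3.
A regrets: 10, 7, 5, 5, 6 → max 10
B regrets: 0, 5, 5, 2, 6 → max 6
C regrets: 7, 2, 7, 0, 7 → max 7
D regrets: 11, 0, 0, 1, 0 → max 11
E regrets: 5, 1, 5, 2, 3 → max 5
Smallest max regret = 5 → E.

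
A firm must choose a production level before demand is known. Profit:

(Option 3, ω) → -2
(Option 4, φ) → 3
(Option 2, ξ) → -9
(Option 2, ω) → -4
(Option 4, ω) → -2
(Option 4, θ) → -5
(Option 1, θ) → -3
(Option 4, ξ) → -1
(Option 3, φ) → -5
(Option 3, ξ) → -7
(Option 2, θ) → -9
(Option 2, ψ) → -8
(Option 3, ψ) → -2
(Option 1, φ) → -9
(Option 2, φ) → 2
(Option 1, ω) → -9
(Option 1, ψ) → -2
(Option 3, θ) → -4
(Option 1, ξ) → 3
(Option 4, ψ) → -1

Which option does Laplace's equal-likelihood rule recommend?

Option 4

Row averages: Option 1=-4, Option 2=-5.6, Option 3=-4, Option 4=-1.2
Highest average = -1.2 → Option 4.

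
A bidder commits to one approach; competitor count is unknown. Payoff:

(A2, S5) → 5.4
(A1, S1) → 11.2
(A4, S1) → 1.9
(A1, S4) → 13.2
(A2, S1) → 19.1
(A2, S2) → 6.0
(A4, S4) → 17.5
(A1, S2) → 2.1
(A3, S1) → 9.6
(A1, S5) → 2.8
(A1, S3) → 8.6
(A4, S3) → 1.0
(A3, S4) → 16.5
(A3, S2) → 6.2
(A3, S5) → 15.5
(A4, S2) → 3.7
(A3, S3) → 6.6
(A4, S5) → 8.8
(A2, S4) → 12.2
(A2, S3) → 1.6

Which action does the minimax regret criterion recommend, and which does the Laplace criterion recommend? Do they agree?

Column bests: S1=19.1, S2=6.2, S3=8.6, S4=17.5, S5=15.5.
A1 regrets: 7.9, 4.1, 0.0, 4.3, 12.7 → max 12.7
A2 regrets: 0.0, 0.2, 7.0, 5.3, 10.1 → max 10.1
A3 regrets: 9.5, 0.0, 2.0, 1.0, 0.0 → max 9.5
A4 regrets: 17.2, 2.5, 7.6, 0.0, 6.7 → max 17.2
Smallest max regret = 9.5 → A3.
Row averages: A1=7.58, A2=8.86, A3=10.88, A4=6.58
Highest average = 10.88 → A3.

minimax regret → A3; laplace → A3 (agree)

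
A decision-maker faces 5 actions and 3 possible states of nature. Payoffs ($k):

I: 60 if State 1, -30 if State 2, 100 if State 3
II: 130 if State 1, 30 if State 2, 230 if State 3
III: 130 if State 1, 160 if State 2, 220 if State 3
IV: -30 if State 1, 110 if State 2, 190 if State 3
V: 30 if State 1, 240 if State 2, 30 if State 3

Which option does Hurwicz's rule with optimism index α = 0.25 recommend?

III

I: 0.25·100 + 0.75·(-30) = 2.5
II: 0.25·230 + 0.75·30 = 80
III: 0.25·220 + 0.75·130 = 152.5
IV: 0.25·190 + 0.75·(-30) = 25
V: 0.25·240 + 0.75·30 = 82.5
Highest Hurwicz score = 152.5 → III.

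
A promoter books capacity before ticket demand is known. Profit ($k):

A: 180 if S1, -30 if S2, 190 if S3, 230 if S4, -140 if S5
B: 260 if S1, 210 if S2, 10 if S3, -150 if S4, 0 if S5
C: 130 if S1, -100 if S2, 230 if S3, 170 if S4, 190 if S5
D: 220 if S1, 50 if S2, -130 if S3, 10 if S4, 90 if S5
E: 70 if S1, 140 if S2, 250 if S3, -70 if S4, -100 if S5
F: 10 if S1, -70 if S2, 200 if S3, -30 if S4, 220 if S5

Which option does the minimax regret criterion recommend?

Column bests: S1=260, S2=210, S3=250, S4=230, S5=220.
A regrets: 80, 240, 60, 0, 360 → max 360
B regrets: 0, 0, 240, 380, 220 → max 380
C regrets: 130, 310, 20, 60, 30 → max 310
D regrets: 40, 160, 380, 220, 130 → max 380
E regrets: 190, 70, 0, 300, 320 → max 320
F regrets: 250, 280, 50, 260, 0 → max 280
Smallest max regret = 280 → F.

F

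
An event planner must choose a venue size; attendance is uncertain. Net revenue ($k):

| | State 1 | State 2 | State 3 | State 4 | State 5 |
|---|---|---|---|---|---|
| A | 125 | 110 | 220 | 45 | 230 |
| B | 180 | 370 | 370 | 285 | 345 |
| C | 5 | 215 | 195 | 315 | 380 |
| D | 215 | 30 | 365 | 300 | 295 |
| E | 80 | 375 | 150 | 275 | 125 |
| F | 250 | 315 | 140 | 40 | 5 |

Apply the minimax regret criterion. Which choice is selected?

B

Column bests: State 1=250, State 2=375, State 3=370, State 4=315, State 5=380.
A regrets: 125, 265, 150, 270, 150 → max 270
B regrets: 70, 5, 0, 30, 35 → max 70
C regrets: 245, 160, 175, 0, 0 → max 245
D regrets: 35, 345, 5, 15, 85 → max 345
E regrets: 170, 0, 220, 40, 255 → max 255
F regrets: 0, 60, 230, 275, 375 → max 375
Smallest max regret = 70 → B.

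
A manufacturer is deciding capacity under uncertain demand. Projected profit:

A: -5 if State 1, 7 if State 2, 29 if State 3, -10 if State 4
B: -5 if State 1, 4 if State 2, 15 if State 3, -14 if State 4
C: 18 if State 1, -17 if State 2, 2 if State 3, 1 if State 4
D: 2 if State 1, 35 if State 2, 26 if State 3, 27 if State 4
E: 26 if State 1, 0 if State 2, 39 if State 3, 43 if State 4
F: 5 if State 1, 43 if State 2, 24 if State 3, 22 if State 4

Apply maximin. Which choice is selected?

Row minima: A=-10, B=-14, C=-17, D=2, E=0, F=5
Best worst-case = 5 → F.

F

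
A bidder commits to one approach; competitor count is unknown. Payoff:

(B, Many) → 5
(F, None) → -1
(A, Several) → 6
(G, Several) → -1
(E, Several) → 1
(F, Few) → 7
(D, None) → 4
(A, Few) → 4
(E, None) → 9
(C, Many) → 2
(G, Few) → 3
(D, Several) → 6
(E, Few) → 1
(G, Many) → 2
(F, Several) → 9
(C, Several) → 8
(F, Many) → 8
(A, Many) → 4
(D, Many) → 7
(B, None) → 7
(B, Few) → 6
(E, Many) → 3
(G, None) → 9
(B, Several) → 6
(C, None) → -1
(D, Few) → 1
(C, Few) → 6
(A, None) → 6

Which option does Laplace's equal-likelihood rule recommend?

B

Row averages: A=5, B=6, C=3.75, D=4.5, E=3.5, F=5.75, G=3.25
Highest average = 6 → B.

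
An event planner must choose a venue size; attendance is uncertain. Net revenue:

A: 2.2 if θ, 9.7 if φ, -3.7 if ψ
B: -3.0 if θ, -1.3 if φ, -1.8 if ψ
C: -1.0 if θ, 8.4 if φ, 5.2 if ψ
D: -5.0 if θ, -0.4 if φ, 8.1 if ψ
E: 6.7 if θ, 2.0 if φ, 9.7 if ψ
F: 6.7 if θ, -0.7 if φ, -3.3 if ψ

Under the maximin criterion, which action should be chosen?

E

Row minima: A=-3.7, B=-3.0, C=-1.0, D=-5.0, E=2.0, F=-3.3
Best worst-case = 2.0 → E.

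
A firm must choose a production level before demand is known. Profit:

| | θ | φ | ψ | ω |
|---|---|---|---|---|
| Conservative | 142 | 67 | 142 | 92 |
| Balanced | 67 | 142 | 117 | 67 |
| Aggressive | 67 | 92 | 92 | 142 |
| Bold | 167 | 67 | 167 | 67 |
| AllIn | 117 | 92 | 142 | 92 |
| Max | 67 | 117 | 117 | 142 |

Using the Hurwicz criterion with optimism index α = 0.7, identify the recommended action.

Conservative: 0.7·142 + 0.3·67 = 119.5
Balanced: 0.7·142 + 0.3·67 = 119.5
Aggressive: 0.7·142 + 0.3·67 = 119.5
Bold: 0.7·167 + 0.3·67 = 137
AllIn: 0.7·142 + 0.3·92 = 127
Max: 0.7·142 + 0.3·67 = 119.5
Highest Hurwicz score = 137 → Bold.

Bold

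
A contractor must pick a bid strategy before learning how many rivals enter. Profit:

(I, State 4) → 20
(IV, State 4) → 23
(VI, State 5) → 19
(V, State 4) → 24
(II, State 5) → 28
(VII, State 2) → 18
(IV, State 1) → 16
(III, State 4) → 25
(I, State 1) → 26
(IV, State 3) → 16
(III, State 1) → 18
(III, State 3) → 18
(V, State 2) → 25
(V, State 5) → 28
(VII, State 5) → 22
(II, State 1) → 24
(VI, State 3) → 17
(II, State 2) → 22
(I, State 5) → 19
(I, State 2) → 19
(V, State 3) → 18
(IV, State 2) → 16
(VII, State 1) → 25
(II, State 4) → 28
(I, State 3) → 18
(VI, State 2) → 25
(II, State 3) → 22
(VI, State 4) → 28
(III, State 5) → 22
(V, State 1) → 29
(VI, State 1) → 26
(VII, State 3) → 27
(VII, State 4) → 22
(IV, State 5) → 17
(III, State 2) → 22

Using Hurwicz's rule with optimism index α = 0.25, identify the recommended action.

II

I: 0.25·26 + 0.75·18 = 20
II: 0.25·28 + 0.75·22 = 23.5
III: 0.25·25 + 0.75·18 = 19.75
IV: 0.25·23 + 0.75·16 = 17.75
V: 0.25·29 + 0.75·18 = 20.75
VI: 0.25·28 + 0.75·17 = 19.75
VII: 0.25·27 + 0.75·18 = 20.25
Highest Hurwicz score = 23.5 → II.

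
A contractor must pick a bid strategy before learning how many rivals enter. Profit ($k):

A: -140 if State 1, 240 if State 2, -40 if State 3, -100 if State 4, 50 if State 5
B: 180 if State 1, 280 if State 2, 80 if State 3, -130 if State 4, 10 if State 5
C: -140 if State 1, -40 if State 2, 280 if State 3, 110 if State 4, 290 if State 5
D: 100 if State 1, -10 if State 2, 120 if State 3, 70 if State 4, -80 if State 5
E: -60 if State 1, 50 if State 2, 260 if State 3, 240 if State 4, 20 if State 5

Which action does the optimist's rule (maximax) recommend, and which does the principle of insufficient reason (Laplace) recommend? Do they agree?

Row maxima: A=240, B=280, C=290, D=120, E=260
Best best-case = 290 → C.
Row averages: A=2, B=84, C=100, D=40, E=102
Highest average = 102 → E.

maximax → C; laplace → E (disagree)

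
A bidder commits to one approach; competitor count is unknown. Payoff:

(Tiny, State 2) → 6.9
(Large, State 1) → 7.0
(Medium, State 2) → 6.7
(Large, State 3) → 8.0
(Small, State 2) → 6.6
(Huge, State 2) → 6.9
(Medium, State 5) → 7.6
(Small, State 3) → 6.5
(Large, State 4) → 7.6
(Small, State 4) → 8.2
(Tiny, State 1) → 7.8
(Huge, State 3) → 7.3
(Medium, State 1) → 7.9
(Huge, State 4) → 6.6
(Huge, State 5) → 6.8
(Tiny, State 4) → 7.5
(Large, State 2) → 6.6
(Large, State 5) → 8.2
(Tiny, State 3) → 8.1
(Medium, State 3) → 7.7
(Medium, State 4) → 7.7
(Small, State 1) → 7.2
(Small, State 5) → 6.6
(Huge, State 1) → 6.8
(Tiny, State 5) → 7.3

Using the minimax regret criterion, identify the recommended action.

Column bests: State 1=7.9, State 2=6.9, State 3=8.1, State 4=8.2, State 5=8.2.
Tiny regrets: 0.1, 0.0, 0.0, 0.7, 0.9 → max 0.9
Small regrets: 0.7, 0.3, 1.6, 0.0, 1.6 → max 1.6
Medium regrets: 0.0, 0.2, 0.4, 0.5, 0.6 → max 0.6
Large regrets: 0.9, 0.3, 0.1, 0.6, 0.0 → max 0.9
Huge regrets: 1.1, 0.0, 0.8, 1.6, 1.4 → max 1.6
Smallest max regret = 0.6 → Medium.

Medium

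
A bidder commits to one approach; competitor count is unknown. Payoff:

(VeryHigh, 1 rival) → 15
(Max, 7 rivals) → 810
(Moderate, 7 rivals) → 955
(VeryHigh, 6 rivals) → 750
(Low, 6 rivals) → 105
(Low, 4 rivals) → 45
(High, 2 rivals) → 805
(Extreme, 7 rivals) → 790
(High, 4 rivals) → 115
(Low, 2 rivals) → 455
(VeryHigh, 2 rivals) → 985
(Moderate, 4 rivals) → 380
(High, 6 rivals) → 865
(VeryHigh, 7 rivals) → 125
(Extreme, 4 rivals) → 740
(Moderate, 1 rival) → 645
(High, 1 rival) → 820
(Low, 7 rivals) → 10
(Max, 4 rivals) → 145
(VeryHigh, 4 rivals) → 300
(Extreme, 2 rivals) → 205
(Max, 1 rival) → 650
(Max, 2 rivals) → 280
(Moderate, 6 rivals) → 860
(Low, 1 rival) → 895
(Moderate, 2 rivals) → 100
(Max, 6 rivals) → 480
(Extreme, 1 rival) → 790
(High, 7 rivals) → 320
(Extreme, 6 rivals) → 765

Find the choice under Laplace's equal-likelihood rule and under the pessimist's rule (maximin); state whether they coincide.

laplace → Extreme; maximin → Extreme (agree)

Row averages: Low=302, Moderate=588, High=585, VeryHigh=435, Extreme=658, Max=473
Highest average = 658 → Extreme.
Row minima: Low=10, Moderate=100, High=115, VeryHigh=15, Extreme=205, Max=145
Best worst-case = 205 → Extreme.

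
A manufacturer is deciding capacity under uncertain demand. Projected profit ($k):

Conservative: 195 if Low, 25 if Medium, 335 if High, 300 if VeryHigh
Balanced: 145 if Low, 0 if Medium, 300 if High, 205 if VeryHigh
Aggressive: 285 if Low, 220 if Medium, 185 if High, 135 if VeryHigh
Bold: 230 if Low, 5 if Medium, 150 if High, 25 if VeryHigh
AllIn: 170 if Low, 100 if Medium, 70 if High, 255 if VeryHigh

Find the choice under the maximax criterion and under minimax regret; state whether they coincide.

Row maxima: Conservative=335, Balanced=300, Aggressive=285, Bold=230, AllIn=255
Best best-case = 335 → Conservative.
Column bests: Low=285, Medium=220, High=335, VeryHigh=300.
Conservative regrets: 90, 195, 0, 0 → max 195
Balanced regrets: 140, 220, 35, 95 → max 220
Aggressive regrets: 0, 0, 150, 165 → max 165
Bold regrets: 55, 215, 185, 275 → max 275
AllIn regrets: 115, 120, 265, 45 → max 265
Smallest max regret = 165 → Aggressive.

maximax → Conservative; minimax regret → Aggressive (disagree)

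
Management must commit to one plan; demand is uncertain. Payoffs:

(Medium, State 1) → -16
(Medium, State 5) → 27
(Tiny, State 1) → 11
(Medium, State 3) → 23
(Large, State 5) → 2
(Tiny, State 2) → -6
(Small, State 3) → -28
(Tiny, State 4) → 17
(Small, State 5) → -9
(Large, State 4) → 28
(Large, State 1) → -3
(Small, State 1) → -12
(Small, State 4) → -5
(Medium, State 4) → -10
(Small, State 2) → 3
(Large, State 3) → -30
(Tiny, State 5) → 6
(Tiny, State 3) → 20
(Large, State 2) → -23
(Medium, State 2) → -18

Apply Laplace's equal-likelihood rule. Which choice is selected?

Tiny

Row averages: Tiny=9.6, Small=-10.2, Medium=1.2, Large=-5.2
Highest average = 9.6 → Tiny.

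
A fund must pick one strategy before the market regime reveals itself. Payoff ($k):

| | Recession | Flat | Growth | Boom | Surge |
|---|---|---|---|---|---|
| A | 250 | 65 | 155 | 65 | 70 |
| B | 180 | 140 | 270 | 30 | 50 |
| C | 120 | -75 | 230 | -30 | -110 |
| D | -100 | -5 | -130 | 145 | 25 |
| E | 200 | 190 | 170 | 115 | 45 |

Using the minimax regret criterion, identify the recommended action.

E

Column bests: Recession=250, Flat=190, Growth=270, Boom=145, Surge=70.
A regrets: 0, 125, 115, 80, 0 → max 125
B regrets: 70, 50, 0, 115, 20 → max 115
C regrets: 130, 265, 40, 175, 180 → max 265
D regrets: 350, 195, 400, 0, 45 → max 400
E regrets: 50, 0, 100, 30, 25 → max 100
Smallest max regret = 100 → E.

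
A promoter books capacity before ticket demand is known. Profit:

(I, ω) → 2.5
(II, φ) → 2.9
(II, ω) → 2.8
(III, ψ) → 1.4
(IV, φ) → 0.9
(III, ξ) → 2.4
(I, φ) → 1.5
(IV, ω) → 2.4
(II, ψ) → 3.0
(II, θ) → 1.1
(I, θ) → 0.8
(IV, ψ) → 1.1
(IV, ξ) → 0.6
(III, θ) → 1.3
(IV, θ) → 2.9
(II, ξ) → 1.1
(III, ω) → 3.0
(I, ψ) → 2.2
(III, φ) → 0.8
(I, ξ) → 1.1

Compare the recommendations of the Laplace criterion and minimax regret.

laplace → II; minimax regret → II (agree)

Row averages: I=1.62, II=2.18, III=1.78, IV=1.58
Highest average = 2.18 → II.
Column bests: θ=2.9, φ=2.9, ψ=3.0, ω=3.0, ξ=2.4.
I regrets: 2.1, 1.4, 0.8, 0.5, 1.3 → max 2.1
II regrets: 1.8, 0.0, 0.0, 0.2, 1.3 → max 1.8
III regrets: 1.6, 2.1, 1.6, 0.0, 0.0 → max 2.1
IV regrets: 0.0, 2.0, 1.9, 0.6, 1.8 → max 2.0
Smallest max regret = 1.8 → II.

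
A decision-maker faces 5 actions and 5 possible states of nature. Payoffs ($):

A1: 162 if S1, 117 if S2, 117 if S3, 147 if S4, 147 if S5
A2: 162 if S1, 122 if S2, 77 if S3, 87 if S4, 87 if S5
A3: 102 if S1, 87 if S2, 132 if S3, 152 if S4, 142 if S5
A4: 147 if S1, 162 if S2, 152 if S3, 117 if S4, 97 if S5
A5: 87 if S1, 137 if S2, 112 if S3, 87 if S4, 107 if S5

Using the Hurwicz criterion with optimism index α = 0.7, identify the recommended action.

A1: 0.7·162 + 0.3·117 = 148.5
A2: 0.7·162 + 0.3·77 = 136.5
A3: 0.7·152 + 0.3·87 = 132.5
A4: 0.7·162 + 0.3·97 = 142.5
A5: 0.7·137 + 0.3·87 = 122
Highest Hurwicz score = 148.5 → A1.

A1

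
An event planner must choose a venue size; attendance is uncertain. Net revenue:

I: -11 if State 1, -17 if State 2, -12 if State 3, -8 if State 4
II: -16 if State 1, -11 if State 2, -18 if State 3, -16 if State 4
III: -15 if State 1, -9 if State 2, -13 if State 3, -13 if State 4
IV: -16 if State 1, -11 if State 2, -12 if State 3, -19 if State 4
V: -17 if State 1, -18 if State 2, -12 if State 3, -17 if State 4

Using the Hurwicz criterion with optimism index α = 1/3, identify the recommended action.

III

I: 1/3·(-8) + 2/3·(-17) = -14
II: 1/3·(-11) + 2/3·(-18) = -47/3
III: 1/3·(-9) + 2/3·(-15) = -13
IV: 1/3·(-11) + 2/3·(-19) = -49/3
V: 1/3·(-12) + 2/3·(-18) = -16
Highest Hurwicz score = -13 → III.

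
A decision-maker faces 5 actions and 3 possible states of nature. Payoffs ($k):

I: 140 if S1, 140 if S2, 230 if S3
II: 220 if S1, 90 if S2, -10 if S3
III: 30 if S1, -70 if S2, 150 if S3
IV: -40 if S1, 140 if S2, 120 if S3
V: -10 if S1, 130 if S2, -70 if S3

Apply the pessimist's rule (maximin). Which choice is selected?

Row minima: I=140, II=-10, III=-70, IV=-40, V=-70
Best worst-case = 140 → I.

I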